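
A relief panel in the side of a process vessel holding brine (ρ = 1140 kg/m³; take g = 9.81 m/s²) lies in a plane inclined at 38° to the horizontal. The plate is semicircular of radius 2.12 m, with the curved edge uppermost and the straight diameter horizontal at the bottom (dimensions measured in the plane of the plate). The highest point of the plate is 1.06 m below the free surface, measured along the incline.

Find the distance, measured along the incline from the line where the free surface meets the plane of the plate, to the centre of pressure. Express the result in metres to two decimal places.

γ = ρg = 1140 × 9.81 / 1000 = 11.1834 kN/m³.
Let θ = 38° be the plate's angle to the horizontal; measure y along the incline from where the plane meets the free surface. Vertical depth h = y·sinθ with sinθ = 0.615661.
The centroid lies 4r/(3π) = 0.899756 m above the diameter, so r − 4r/(3π) = 2.12 − 0.899756 = 1.22024 m below the topmost point, so y_c = 1.06 + 1.22024 = 2.28024 m and h_c = 2.28024 × 0.615661 = 1.40385 m.
A = πr²/2 = π × 2.12²/2 = 7.05979 m².
Resultant F = γ·h_c·A = 11.1834 × 1.40385 × 7.05979 = 110.837 kN.
I_c = (π/8 − 8/(9π))·r⁴ = 0.109757 × 2.12⁴ = 2.21705 m⁴.
Centre of pressure: y_p = y_c + I_c/(y_c·A) = 2.28024 + 2.21705/(2.28024 × 7.05979) = 2.28024 + 0.137722 = 2.41796 m along the plane.

y_p = 2.42 m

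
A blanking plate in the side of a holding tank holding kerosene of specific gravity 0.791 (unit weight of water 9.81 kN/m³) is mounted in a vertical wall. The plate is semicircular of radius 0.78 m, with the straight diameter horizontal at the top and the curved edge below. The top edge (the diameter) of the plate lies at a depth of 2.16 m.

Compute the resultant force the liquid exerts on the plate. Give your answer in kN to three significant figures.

γ = 0.791 × 9.81 = 7.75971 kN/m³.
The centroid of a semicircle lies 4r/(3π) = 0.331042 m from the diameter, here below the top edge, so the centroid depth is h_c = 2.16 + 0.331042 = 2.49104 m.
A = πr²/2 = π × 0.78²/2 = 0.955672 m².
Resultant F = γ·h_c·A = 7.75971 × 2.49104 × 0.955672 = 18.4729 kN.

F ≈ 18.5 kN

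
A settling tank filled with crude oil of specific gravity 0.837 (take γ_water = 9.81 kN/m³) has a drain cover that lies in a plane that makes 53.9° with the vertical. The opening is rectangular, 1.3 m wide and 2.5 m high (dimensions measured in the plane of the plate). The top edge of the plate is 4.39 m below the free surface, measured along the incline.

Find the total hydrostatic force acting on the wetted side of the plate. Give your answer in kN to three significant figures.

γ = 0.837 × 9.81 = 8.21097 kN/m³.
The plate makes 53.9° with the vertical, i.e. θ = 90° − 53.9° = 36.1° to the horizontal. Measuring y along the incline from the free-surface line, vertical depth h = y·sinθ with sinθ = 0.589196.
The centroid lies 2.5/2 = 1.25 m below the top edge, so y_c = 4.39 + 1.25 = 5.64 m and h_c = 5.64 × 0.589196 = 3.32307 m.
A = 1.3 × 2.5 = 3.25 m².
Resultant F = γ·h_c·A = 8.21097 × 3.32307 × 3.25 = 88.6783 kN.

F ≈ 88.7 kN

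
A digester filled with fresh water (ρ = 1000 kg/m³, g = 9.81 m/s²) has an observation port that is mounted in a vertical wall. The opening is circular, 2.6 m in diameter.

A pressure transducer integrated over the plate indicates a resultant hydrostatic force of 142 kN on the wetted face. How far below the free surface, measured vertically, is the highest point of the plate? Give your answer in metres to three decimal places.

γ = ρg = 1000 × 9.81 = 9810 N/m³ = 9.81 kN/m³.
A = π(1.3)² = 5.30929 m².
From F = γ·h_c·A, the centroid depth is h_c = 142/(9.81 × 5.30929) = 2.72636 m.
The centroid is at the centre, 1.3 m below the top of the plate, so the highest point sits at h_top = 2.72636 − 1.3 = 1.42636 m below the surface.

d_top ≈ 1.426 m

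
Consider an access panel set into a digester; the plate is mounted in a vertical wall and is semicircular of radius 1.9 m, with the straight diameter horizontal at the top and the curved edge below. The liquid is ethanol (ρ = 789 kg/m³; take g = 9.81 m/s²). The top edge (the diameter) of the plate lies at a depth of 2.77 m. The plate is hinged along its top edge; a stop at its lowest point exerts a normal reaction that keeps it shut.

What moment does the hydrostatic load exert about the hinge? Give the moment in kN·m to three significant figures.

γ = ρg = 789 × 9.81 / 1000 = 7.74009 kN/m³.
The centroid of a semicircle lies 4r/(3π) = 0.806385 m from the diameter, here below the top edge, so the centroid depth is h_c = 2.77 + 0.806385 = 3.57639 m.
A = πr²/2 = π × 1.9²/2 = 5.67057 m².
Resultant F = γ·h_c·A = 7.74009 × 3.57639 × 5.67057 = 156.97 kN.
I_c = (π/8 − 8/(9π))·r⁴ = 0.109757 × 1.9⁴ = 1.43036 m⁴.
Centre of pressure: y_p = y_c + I_c/(y_c·A) = 3.57639 + 1.43036/(3.57639 × 5.67057) = 3.57639 + 0.07053 = 3.64692 m along the plane.
The resultant acts 0.806385 + 0.07053 = 0.876915 m (along the plate) below the hinge at the top edge, so the moment about the hinge is M = F × 0.876915 = 156.97 × 0.876915 = 137.649 kN·m.

M ≈ 138 kN·m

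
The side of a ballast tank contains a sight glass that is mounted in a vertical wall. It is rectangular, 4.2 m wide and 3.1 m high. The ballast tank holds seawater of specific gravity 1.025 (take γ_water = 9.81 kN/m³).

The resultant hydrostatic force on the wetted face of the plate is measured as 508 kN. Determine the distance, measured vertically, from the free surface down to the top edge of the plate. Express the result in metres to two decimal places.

γ = 1.025 × 9.81 = 10.05525 kN/m³.
A = 4.2 × 3.1 = 13.02 m².
From F = γ·h_c·A, the centroid depth is h_c = 508/(10.05525 × 13.02) = 3.88025 m.
The centroid lies 3.1/2 = 1.55 m below the top edge, so the top edge sits at h_top = 3.88025 − 1.55 = 2.33025 m below the surface.

d_top ≈ 2.33 m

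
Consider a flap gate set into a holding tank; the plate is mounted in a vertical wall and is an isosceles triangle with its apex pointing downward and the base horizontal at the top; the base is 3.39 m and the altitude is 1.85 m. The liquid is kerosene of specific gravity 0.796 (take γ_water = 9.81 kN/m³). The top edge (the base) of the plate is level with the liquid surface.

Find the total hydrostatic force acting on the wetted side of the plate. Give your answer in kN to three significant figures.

γ = 0.796 × 9.81 = 7.80876 kN/m³.
With the apex down, the centroid sits h/3 = 1.85/3 = 0.616667 m below the base (the top edge), so the centroid depth is h_c = 0.616667 m.
A = ½ × 3.39 × 1.85 = 3.13575 m².
Resultant F = γ·h_c·A = 7.80876 × 0.616667 × 3.13575 = 15.0999 kN.

F ≈ 15.1 kN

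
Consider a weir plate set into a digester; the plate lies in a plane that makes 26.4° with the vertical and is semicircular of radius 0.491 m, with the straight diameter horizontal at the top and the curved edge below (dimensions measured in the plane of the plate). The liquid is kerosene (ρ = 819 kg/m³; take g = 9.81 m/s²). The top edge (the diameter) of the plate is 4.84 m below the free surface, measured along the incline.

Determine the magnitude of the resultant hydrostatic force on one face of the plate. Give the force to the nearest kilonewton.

F ≈ 14 kN

γ = ρg = 819 × 9.81 / 1000 = 8.03439 kN/m³.
The plate makes 26.4° with the vertical, i.e. θ = 90° − 26.4° = 63.6° to the horizontal. Measuring y along the incline from the free-surface line, vertical depth h = y·sinθ with sinθ = 0.895712.
The centroid of a semicircle lies 4r/(3π) = 0.208387 m from the diameter, here below the top edge, so y_c = 4.84 + 0.208387 = 5.04839 m and h_c = 5.04839 × 0.895712 = 4.5219 m.
A = πr²/2 = π × 0.491²/2 = 0.378689 m².
Resultant F = γ·h_c·A = 8.03439 × 4.5219 × 0.378689 = 13.758 kN.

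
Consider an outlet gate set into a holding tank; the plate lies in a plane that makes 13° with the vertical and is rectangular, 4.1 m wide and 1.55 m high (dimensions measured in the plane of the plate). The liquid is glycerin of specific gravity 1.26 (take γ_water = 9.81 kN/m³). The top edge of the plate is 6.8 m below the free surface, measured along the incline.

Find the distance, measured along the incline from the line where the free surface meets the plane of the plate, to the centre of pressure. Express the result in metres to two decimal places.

y_p = 7.60 m

γ = 1.26 × 9.81 = 12.3606 kN/m³.
The plate makes 13° with the vertical, i.e. θ = 90° − 13° = 77° to the horizontal. Measuring y along the incline from the free-surface line, vertical depth h = y·sinθ with sinθ = 0.974370.
The centroid lies 1.55/2 = 0.775 m below the top edge, so y_c = 6.8 + 0.775 = 7.575 m and h_c = 7.575 × 0.974370 = 7.38085 m.
A = 4.1 × 1.55 = 6.355 m².
Resultant F = γ·h_c·A = 12.3606 × 7.38085 × 6.355 = 579.778 kN.
I_c = b·h³/12 = 4.1 × 1.55³/12 = 1.27232 m⁴.
Centre of pressure: y_p = y_c + I_c/(y_c·A) = 7.575 + 1.27232/(7.575 × 6.355) = 7.575 + 0.0264301 = 7.60143 m along the plane.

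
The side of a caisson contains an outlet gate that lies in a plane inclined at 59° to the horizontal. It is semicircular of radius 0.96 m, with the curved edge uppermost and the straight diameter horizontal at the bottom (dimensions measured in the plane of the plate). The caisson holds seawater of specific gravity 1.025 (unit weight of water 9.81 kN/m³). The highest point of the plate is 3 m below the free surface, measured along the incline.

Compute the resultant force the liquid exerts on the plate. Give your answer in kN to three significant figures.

F ≈ 44.3 kN

γ = 1.025 × 9.81 = 10.05525 kN/m³.
Let θ = 59° be the plate's angle to the horizontal; measure y along the incline from where the plane meets the free surface. Vertical depth h = y·sinθ with sinθ = 0.857167.
The centroid lies 4r/(3π) = 0.407437 m above the diameter, so r − 4r/(3π) = 0.96 − 0.407437 = 0.552563 m below the topmost point, so y_c = 3 + 0.552563 = 3.55256 m and h_c = 3.55256 × 0.857167 = 3.04514 m.
A = πr²/2 = π × 0.96²/2 = 1.44765 m².
Resultant F = γ·h_c·A = 10.05525 × 3.04514 × 1.44765 = 44.3265 kN.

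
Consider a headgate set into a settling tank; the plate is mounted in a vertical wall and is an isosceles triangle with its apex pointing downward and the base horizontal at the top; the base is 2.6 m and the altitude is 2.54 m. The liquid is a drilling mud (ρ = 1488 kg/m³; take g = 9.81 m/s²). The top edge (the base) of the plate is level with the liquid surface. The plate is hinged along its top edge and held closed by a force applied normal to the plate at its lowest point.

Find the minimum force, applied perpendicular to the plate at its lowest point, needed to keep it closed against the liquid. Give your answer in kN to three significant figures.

γ = ρg = 1488 × 9.81 / 1000 = 14.59728 kN/m³.
With the apex down, the centroid sits h/3 = 2.54/3 = 0.846667 m below the base (the top edge), so the centroid depth is h_c = 0.846667 m.
A = ½ × 2.6 × 2.54 = 3.302 m².
Resultant F = γ·h_c·A = 14.59728 × 0.846667 × 3.302 = 40.8095 kN.
I_c = b·h³/36 = 2.6 × 2.54³/36 = 1.18351 m⁴.
Centre of pressure: y_p = y_c + I_c/(y_c·A) = 0.846667 + 1.18351/(0.846667 × 3.302) = 0.846667 + 0.423333 = 1.27 m along the plane.
The resultant acts 0.846667 + 0.423333 = 1.27 m (along the plate) below the hinge at the top edge, so the moment about the hinge is M = F × 1.27 = 40.8095 × 1.27 = 51.8281 kN·m.
A normal force at the bottom, 2.54 m from the hinge, must supply this moment: P = 51.8281/2.54 = 20.4048 kN.

P ≈ 20.4 kN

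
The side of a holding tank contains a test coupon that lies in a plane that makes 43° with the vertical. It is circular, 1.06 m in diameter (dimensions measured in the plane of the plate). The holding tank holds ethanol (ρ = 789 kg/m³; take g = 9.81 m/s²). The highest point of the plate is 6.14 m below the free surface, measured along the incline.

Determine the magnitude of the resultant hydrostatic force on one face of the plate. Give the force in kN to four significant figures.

γ = ρg = 789 × 9.81 / 1000 = 7.74009 kN/m³.
The plate makes 43° with the vertical, i.e. θ = 90° − 43° = 47° to the horizontal. Measuring y along the incline from the free-surface line, vertical depth h = y·sinθ with sinθ = 0.731354.
The centroid is at the centre, 0.53 m below the top of the plate, so y_c = 6.14 + 0.53 = 6.67 m and h_c = 6.67 × 0.731354 = 4.87813 m.
A = π(0.53)² = 0.882473 m².
Resultant F = γ·h_c·A = 7.74009 × 4.87813 × 0.882473 = 33.3197 kN.

F ≈ 33.32 kN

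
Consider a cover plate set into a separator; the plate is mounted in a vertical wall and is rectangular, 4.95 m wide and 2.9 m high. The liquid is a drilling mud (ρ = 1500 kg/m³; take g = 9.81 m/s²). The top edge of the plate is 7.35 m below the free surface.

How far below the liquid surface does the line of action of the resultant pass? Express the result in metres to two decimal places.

h_p = 8.88 m

γ = ρg = 1500 × 9.81 / 1000 = 14.715 kN/m³.
The centroid lies 2.9/2 = 1.45 m below the top edge, so the centroid depth is h_c = 7.35 + 1.45 = 8.8 m.
A = 4.95 × 2.9 = 14.355 m².
Resultant F = γ·h_c·A = 14.715 × 8.8 × 14.355 = 1858.86 kN.
I_c = b·h³/12 = 4.95 × 2.9³/12 = 10.0605 m⁴.
Centre of pressure: y_p = y_c + I_c/(y_c·A) = 8.8 + 10.0605/(8.8 × 14.355) = 8.8 + 0.0796404 = 8.87964 m along the plane.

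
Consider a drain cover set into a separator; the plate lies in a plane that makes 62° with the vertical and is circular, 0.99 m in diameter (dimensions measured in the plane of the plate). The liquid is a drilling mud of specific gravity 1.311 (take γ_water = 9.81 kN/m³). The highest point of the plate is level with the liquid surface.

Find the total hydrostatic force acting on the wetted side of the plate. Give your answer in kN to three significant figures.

F ≈ 2.30 kN

γ = 1.311 × 9.81 = 12.86091 kN/m³.
The plate makes 62° with the vertical, i.e. θ = 90° − 62° = 28° to the horizontal. Measuring y along the incline from the free-surface line, vertical depth h = y·sinθ with sinθ = 0.469472.
The centroid is at the centre, 0.495 m below the top of the plate, so y_c = 0.495 m and h_c = 0.495 × 0.469472 = 0.232389 m.
A = π(0.495)² = 0.769769 m².
Resultant F = γ·h_c·A = 12.86091 × 0.232389 × 0.769769 = 2.30063 kN.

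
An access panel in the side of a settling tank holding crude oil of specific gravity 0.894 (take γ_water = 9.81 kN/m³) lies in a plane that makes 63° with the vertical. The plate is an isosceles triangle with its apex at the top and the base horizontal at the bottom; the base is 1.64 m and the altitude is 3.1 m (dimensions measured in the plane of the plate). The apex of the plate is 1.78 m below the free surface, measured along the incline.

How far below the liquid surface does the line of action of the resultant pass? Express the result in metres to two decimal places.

γ = 0.894 × 9.81 = 8.77014 kN/m³.
The plate makes 63° with the vertical, i.e. θ = 90° − 63° = 27° to the horizontal. Measuring y along the incline from the free-surface line, vertical depth h = y·sinθ with sinθ = 0.453990.
With the apex up, the centroid sits 2h/3 = 2 × 3.1/3 = 2.06667 m below the apex, so y_c = 1.78 + 2.06667 = 3.84667 m and h_c = 3.84667 × 0.453990 = 1.74635 m.
A = ½ × 1.64 × 3.1 = 2.542 m².
Resultant F = γ·h_c·A = 8.77014 × 1.74635 × 2.542 = 38.9326 kN.
I_c = b·h³/36 = 1.64 × 3.1³/36 = 1.35715 m⁴.
Centre of pressure: y_p = y_c + I_c/(y_c·A) = 3.84667 + 1.35715/(3.84667 × 2.542) = 3.84667 + 0.138793 = 3.98546 m along the plane.
Vertically, h_p = y_p·sinθ = 3.98546 × 0.453990 = 1.80936 m.

h_p = 1.81 m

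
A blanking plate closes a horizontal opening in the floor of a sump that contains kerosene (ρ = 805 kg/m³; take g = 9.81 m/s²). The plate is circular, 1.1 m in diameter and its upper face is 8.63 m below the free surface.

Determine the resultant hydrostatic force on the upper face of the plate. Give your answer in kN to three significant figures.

γ = ρg = 805 × 9.81 / 1000 = 7.89705 kN/m³.
The plate is horizontal, so pressure is uniform at p = γ·h = 7.89705 × 8.63 = 68.1515 kN/m².
A = π(0.55)² = 0.950332 m².
F = p·A = 68.1515 × 0.950332 = 64.7666 kN.

F ≈ 64.8 kN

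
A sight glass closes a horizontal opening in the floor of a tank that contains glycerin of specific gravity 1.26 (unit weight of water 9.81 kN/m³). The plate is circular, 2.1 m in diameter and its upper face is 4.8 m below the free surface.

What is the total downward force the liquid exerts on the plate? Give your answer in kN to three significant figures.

F ≈ 205 kN

γ = 1.26 × 9.81 = 12.3606 kN/m³.
The plate is horizontal, so pressure is uniform at p = γ·h = 12.3606 × 4.8 = 59.3309 kN/m².
A = π(1.05)² = 3.46361 m².
F = p·A = 59.3309 × 3.46361 = 205.499 kN.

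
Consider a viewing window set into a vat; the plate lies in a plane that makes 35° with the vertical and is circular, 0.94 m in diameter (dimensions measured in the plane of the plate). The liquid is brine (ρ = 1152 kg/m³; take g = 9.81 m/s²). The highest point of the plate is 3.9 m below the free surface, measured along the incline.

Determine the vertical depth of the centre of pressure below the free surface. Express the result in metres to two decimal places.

h_p = 3.59 m

γ = ρg = 1152 × 9.81 / 1000 = 11.30112 kN/m³.
The plate makes 35° with the vertical, i.e. θ = 90° − 35° = 55° to the horizontal. Measuring y along the incline from the free-surface line, vertical depth h = y·sinθ with sinθ = 0.819152.
The centroid is at the centre, 0.47 m below the top of the plate, so y_c = 3.9 + 0.47 = 4.37 m and h_c = 4.37 × 0.819152 = 3.57969 m.
A = π(0.47)² = 0.693978 m².
Resultant F = γ·h_c·A = 11.30112 × 3.57969 × 0.693978 = 28.0745 kN.
I_c = πr⁴/4 = π × 0.47⁴/4 = 0.0383249 m⁴.
Centre of pressure: y_p = y_c + I_c/(y_c·A) = 4.37 + 0.0383249/(4.37 × 0.693978) = 4.37 + 0.0126373 = 4.38264 m along the plane.
Vertically, h_p = y_p·sinθ = 4.38264 × 0.819152 = 3.59005 m.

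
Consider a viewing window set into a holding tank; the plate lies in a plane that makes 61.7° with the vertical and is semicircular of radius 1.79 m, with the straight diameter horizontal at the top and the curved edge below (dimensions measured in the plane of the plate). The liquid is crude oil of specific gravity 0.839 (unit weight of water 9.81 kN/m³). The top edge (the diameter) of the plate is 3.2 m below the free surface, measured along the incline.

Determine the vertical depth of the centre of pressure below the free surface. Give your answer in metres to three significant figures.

h_p = 1.90 m

γ = 0.839 × 9.81 = 8.23059 kN/m³.
The plate makes 61.7° with the vertical, i.e. θ = 90° − 61.7° = 28.3° to the horizontal. Measuring y along the incline from the free-surface line, vertical depth h = y·sinθ with sinθ = 0.474088.
The centroid of a semicircle lies 4r/(3π) = 0.7597 m from the diameter, here below the top edge, so y_c = 3.2 + 0.7597 = 3.9597 m and h_c = 3.9597 × 0.474088 = 1.87725 m.
A = πr²/2 = π × 1.79²/2 = 5.03299 m².
Resultant F = γ·h_c·A = 8.23059 × 1.87725 × 5.03299 = 77.7641 kN.
I_c = (π/8 − 8/(9π))·r⁴ = 0.109757 × 1.79⁴ = 1.12679 m⁴.
Centre of pressure: y_p = y_c + I_c/(y_c·A) = 3.9597 + 1.12679/(3.9597 × 5.03299) = 3.9597 + 0.0565398 = 4.01624 m along the plane.
Vertically, h_p = y_p·sinθ = 4.01624 × 0.474088 = 1.90405 m.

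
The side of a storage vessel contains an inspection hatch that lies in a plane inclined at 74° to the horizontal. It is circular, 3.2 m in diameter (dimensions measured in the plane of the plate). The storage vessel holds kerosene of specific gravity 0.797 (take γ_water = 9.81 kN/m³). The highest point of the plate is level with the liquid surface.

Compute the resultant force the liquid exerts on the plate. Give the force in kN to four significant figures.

γ = 0.797 × 9.81 = 7.81857 kN/m³.
Let θ = 74° be the plate's angle to the horizontal; measure y along the incline from where the plane meets the free surface. Vertical depth h = y·sinθ with sinθ = 0.961262.
The centroid is at the centre, 1.6 m below the top of the plate, so y_c = 1.6 m and h_c = 1.6 × 0.961262 = 1.53802 m.
A = π(1.6)² = 8.04248 m².
Resultant F = γ·h_c·A = 7.81857 × 1.53802 × 8.04248 = 96.7118 kN.

F ≈ 96.71 kN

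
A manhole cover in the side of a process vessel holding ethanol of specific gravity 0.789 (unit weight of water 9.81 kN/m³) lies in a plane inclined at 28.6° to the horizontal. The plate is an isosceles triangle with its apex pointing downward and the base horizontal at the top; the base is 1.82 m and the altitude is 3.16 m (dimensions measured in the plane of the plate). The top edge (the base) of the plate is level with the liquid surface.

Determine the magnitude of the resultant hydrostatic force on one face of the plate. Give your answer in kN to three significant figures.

F ≈ 11.2 kN

γ = 0.789 × 9.81 = 7.74009 kN/m³.
Let θ = 28.6° be the plate's angle to the horizontal; measure y along the incline from where the plane meets the free surface. Vertical depth h = y·sinθ with sinθ = 0.478692.
With the apex down, the centroid sits h/3 = 3.16/3 = 1.05333 m below the base (the top edge), so y_c = 1.05333 m and h_c = 1.05333 × 0.478692 = 0.504221 m.
A = ½ × 1.82 × 3.16 = 2.8756 m².
Resultant F = γ·h_c·A = 7.74009 × 0.504221 × 2.8756 = 11.2226 kN.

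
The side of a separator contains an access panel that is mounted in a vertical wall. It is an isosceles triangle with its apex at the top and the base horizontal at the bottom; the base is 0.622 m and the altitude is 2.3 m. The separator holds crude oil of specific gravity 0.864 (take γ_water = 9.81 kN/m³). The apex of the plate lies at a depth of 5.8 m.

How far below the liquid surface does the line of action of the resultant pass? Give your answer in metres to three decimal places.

γ = 0.864 × 9.81 = 8.47584 kN/m³.
With the apex up, the centroid sits 2h/3 = 2 × 2.3/3 = 1.53333 m below the apex, so the centroid depth is h_c = 5.8 + 1.53333 = 7.33333 m.
A = ½ × 0.622 × 2.3 = 0.7153 m².
Resultant F = γ·h_c·A = 8.47584 × 7.33333 × 0.7153 = 44.4603 kN.
I_c = b·h³/36 = 0.622 × 2.3³/36 = 0.210219 m⁴.
Centre of pressure: y_p = y_c + I_c/(y_c·A) = 7.33333 + 0.210219/(7.33333 × 0.7153) = 7.33333 + 0.0400758 = 7.37341 m along the plane.

h_p = 7.373 m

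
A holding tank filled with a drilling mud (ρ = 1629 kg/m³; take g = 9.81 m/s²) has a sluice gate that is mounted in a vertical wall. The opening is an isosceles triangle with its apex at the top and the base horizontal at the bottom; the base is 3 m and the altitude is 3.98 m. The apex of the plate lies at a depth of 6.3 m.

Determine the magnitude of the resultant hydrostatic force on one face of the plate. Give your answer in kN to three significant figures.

γ = ρg = 1629 × 9.81 / 1000 = 15.98049 kN/m³.
With the apex up, the centroid sits 2h/3 = 2 × 3.98/3 = 2.65333 m below the apex, so the centroid depth is h_c = 6.3 + 2.65333 = 8.95333 m.
A = ½ × 3 × 3.98 = 5.97 m².
Resultant F = γ·h_c·A = 15.98049 × 8.95333 × 5.97 = 854.179 kN.

F ≈ 854 kN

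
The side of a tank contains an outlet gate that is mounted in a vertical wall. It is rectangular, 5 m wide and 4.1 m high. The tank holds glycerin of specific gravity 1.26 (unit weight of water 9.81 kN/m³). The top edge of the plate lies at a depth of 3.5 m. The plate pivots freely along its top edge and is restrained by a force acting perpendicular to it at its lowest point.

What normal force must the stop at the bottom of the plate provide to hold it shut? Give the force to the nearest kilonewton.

γ = 1.26 × 9.81 = 12.3606 kN/m³.
The centroid lies 4.1/2 = 2.05 m below the top edge, so the centroid depth is h_c = 3.5 + 2.05 = 5.55 m.
A = 5 × 4.1 = 20.5 m².
Resultant F = γ·h_c·A = 12.3606 × 5.55 × 20.5 = 1406.33 kN.
I_c = b·h³/12 = 5 × 4.1³/12 = 28.7171 m⁴.
Centre of pressure: y_p = y_c + I_c/(y_c·A) = 5.55 + 28.7171/(5.55 × 20.5) = 5.55 + 0.252403 = 5.8024 m along the plane.
The resultant acts 2.05 + 0.252403 = 2.3024 m (along the plate) below the hinge at the top edge, so the moment about the hinge is M = F × 2.3024 = 1406.33 × 2.3024 = 3237.93 kN·m.
A normal force at the bottom, 4.1 m from the hinge, must supply this moment: P = 3237.93/4.1 = 789.739 kN.

P ≈ 790 kN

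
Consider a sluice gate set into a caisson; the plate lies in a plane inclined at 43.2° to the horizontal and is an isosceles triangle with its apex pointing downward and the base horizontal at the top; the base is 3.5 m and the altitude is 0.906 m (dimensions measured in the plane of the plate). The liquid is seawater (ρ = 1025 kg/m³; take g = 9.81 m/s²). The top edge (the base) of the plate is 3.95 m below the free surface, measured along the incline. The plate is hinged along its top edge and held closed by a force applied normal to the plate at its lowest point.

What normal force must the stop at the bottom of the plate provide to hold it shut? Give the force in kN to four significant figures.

γ = ρg = 1025 × 9.81 / 1000 = 10.05525 kN/m³.
Let θ = 43.2° be the plate's angle to the horizontal; measure y along the incline from where the plane meets the free surface. Vertical depth h = y·sinθ with sinθ = 0.684547.
With the apex down, the centroid sits h/3 = 0.906/3 = 0.302 m below the base (the top edge), so y_c = 3.95 + 0.302 = 4.252 m and h_c = 4.252 × 0.684547 = 2.91069 m.
A = ½ × 3.5 × 0.906 = 1.5855 m².
Resultant F = γ·h_c·A = 10.05525 × 2.91069 × 1.5855 = 46.404 kN.
I_c = b·h³/36 = 3.5 × 0.906³/36 = 0.072302 m⁴.
Centre of pressure: y_p = y_c + I_c/(y_c·A) = 4.252 + 0.072302/(4.252 × 1.5855) = 4.252 + 0.0107248 = 4.26272 m along the plane.
The resultant acts 0.302 + 0.0107248 = 0.312725 m (along the plate) below the hinge at the top edge, so the moment about the hinge is M = F × 0.312725 = 46.404 × 0.312725 = 14.5117 kN·m.
A normal force at the bottom, 0.906 m from the hinge, must supply this moment: P = 14.5117/0.906 = 16.0173 kN.

P ≈ 16.02 kN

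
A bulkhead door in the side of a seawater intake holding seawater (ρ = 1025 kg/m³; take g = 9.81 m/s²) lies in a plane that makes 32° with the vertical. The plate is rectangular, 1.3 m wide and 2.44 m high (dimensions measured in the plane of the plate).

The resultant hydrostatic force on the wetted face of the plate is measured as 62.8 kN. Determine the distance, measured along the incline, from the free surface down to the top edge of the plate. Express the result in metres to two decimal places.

γ = ρg = 1025 × 9.81 / 1000 = 10.05525 kN/m³.
A = 1.3 × 2.44 = 3.172 m².
From F = γ·h_c·A, the centroid depth is h_c = 62.8/(10.05525 × 3.172) = 1.96895 m.
The plate makes 32° with the vertical, i.e. θ = 90° − 32° = 58° to the horizontal. Measuring y along the incline from the free-surface line, vertical depth h = y·sinθ with sinθ = 0.848048.
Along the incline, y_c = h_c/sinθ = 1.96895/0.848048 = 2.32174 m.
The centroid lies 2.44/2 = 1.22 m below the top edge, so the top edge sits at y_top = 2.32174 − 1.22 = 1.10174 m along the incline.

y_top ≈ 1.10 m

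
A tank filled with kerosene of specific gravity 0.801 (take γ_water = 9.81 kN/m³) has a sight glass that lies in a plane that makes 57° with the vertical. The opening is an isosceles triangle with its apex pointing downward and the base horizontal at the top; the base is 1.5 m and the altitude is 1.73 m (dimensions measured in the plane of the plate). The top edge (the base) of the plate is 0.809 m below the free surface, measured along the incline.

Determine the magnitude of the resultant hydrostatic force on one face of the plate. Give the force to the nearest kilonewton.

F ≈ 8 kN

γ = 0.801 × 9.81 = 7.85781 kN/m³.
The plate makes 57° with the vertical, i.e. θ = 90° − 57° = 33° to the horizontal. Measuring y along the incline from the free-surface line, vertical depth h = y·sinθ with sinθ = 0.544639.
With the apex down, the centroid sits h/3 = 1.73/3 = 0.576667 m below the base (the top edge), so y_c = 0.809 + 0.576667 = 1.38567 m and h_c = 1.38567 × 0.544639 = 0.75469 m.
A = ½ × 1.5 × 1.73 = 1.2975 m².
Resultant F = γ·h_c·A = 7.85781 × 0.75469 × 1.2975 = 7.69445 kN.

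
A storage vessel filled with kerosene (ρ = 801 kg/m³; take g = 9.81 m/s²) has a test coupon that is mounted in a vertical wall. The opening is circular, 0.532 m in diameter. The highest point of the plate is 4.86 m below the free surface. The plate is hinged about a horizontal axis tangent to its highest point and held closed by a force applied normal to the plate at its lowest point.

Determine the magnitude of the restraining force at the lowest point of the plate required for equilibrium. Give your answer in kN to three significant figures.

γ = ρg = 801 × 9.81 / 1000 = 7.85781 kN/m³.
The centroid is at the centre, 0.266 m below the top of the plate, so the centroid depth is h_c = 4.86 + 0.266 = 5.126 m.
A = π(0.266)² = 0.222287 m².
Resultant F = γ·h_c·A = 7.85781 × 5.126 × 0.222287 = 8.95353 kN.
I_c = πr⁴/4 = π × 0.266⁴/4 = 0.00393203 m⁴.
Centre of pressure: y_p = y_c + I_c/(y_c·A) = 5.126 + 0.00393203/(5.126 × 0.222287) = 5.126 + 0.00345083 = 5.12945 m along the plane.
The resultant acts 0.266 + 0.00345083 = 0.269451 m (along the plate) below the hinge at the top edge, so the moment about the hinge is M = F × 0.269451 = 8.95353 × 0.269451 = 2.41254 kN·m.
A normal force at the bottom, 0.532 m from the hinge, must supply this moment: P = 2.41254/0.532 = 4.53485 kN.

P ≈ 4.53 kN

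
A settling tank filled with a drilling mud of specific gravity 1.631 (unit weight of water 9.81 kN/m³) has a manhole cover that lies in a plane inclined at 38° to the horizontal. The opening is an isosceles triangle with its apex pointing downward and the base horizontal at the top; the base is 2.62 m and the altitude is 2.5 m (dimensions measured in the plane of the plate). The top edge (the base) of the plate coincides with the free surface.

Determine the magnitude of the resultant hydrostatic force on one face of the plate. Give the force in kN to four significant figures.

F ≈ 26.88 kN

γ = 1.631 × 9.81 = 16.00011 kN/m³.
Let θ = 38° be the plate's angle to the horizontal; measure y along the incline from where the plane meets the free surface. Vertical depth h = y·sinθ with sinθ = 0.615661.
With the apex down, the centroid sits h/3 = 2.5/3 = 0.833333 m below the base (the top edge), so y_c = 0.833333 m and h_c = 0.833333 × 0.615661 = 0.513051 m.
A = ½ × 2.62 × 2.5 = 3.275 m².
Resultant F = γ·h_c·A = 16.00011 × 0.513051 × 3.275 = 26.8841 kN.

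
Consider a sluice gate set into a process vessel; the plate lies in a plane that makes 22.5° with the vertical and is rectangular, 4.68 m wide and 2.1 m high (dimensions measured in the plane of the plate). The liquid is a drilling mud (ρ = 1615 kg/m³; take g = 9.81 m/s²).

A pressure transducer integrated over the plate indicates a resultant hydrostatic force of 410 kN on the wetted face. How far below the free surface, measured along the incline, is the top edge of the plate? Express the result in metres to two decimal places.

y_top ≈ 1.80 m

γ = ρg = 1615 × 9.81 / 1000 = 15.84315 kN/m³.
A = 4.68 × 2.1 = 9.828 m².
From F = γ·h_c·A, the centroid depth is h_c = 410/(15.84315 × 9.828) = 2.63316 m.
The plate makes 22.5° with the vertical, i.e. θ = 90° − 22.5° = 67.5° to the horizontal. Measuring y along the incline from the free-surface line, vertical depth h = y·sinθ with sinθ = 0.923880.
Along the incline, y_c = h_c/sinθ = 2.63316/0.923880 = 2.85011 m.
The centroid lies 2.1/2 = 1.05 m below the top edge, so the top edge sits at y_top = 2.85011 − 1.05 = 1.80011 m along the incline.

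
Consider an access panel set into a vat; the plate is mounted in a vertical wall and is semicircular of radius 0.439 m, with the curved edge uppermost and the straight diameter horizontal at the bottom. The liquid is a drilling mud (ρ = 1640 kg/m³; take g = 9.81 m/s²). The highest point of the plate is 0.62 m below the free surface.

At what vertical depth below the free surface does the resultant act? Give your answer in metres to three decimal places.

h_p = 0.888 m

γ = ρg = 1640 × 9.81 / 1000 = 16.0884 kN/m³.
The centroid lies 4r/(3π) = 0.186317 m above the diameter, so r − 4r/(3π) = 0.439 − 0.186317 = 0.252683 m below the topmost point, so the centroid depth is h_c = 0.62 + 0.252683 = 0.872683 m.
A = πr²/2 = π × 0.439²/2 = 0.302725 m².
Resultant F = γ·h_c·A = 16.0884 × 0.872683 × 0.302725 = 4.25028 kN.
I_c = (π/8 − 8/(9π))·r⁴ = 0.109757 × 0.439⁴ = 0.00407653 m⁴.
Centre of pressure: y_p = y_c + I_c/(y_c·A) = 0.872683 + 0.00407653/(0.872683 × 0.302725) = 0.872683 + 0.0154307 = 0.888114 m along the plane.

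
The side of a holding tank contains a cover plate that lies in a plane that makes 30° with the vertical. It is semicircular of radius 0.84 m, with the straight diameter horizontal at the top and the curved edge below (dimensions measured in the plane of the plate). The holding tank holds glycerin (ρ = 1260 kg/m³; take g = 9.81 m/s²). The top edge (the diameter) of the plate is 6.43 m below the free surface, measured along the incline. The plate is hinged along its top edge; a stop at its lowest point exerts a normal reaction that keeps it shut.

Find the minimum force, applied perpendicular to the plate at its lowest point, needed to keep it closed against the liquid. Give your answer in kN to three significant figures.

γ = ρg = 1260 × 9.81 / 1000 = 12.3606 kN/m³.
The plate makes 30° with the vertical, i.e. θ = 90° − 30° = 60° to the horizontal. Measuring y along the incline from the free-surface line, vertical depth h = y·sinθ with sinθ = 0.866025.
The centroid of a semicircle lies 4r/(3π) = 0.356507 m from the diameter, here below the top edge, so y_c = 6.43 + 0.356507 = 6.78651 m and h_c = 6.78651 × 0.866025 = 5.87729 m.
A = πr²/2 = π × 0.84²/2 = 1.10835 m².
Resultant F = γ·h_c·A = 12.3606 × 5.87729 × 1.10835 = 80.5181 kN.
I_c = (π/8 − 8/(9π))·r⁴ = 0.109757 × 0.84⁴ = 0.0546449 m⁴.
Centre of pressure: y_p = y_c + I_c/(y_c·A) = 6.78651 + 0.0546449/(6.78651 × 1.10835) = 6.78651 + 0.00726484 = 6.79377 m along the plane.
The resultant acts 0.356507 + 0.00726484 = 0.363772 m (along the plate) below the hinge at the top edge, so the moment about the hinge is M = F × 0.363772 = 80.5181 × 0.363772 = 29.2902 kN·m.
A normal force at the bottom, 0.84 m from the hinge, must supply this moment: P = 29.2902/0.84 = 34.8693 kN.

P ≈ 34.9 kN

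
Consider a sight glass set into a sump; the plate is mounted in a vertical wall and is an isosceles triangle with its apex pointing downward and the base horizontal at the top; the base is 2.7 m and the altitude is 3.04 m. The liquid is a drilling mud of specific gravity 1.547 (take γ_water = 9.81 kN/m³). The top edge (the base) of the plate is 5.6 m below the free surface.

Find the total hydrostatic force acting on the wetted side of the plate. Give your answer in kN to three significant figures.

γ = 1.547 × 9.81 = 15.17607 kN/m³.
With the apex down, the centroid sits h/3 = 3.04/3 = 1.01333 m below the base (the top edge), so the centroid depth is h_c = 5.6 + 1.01333 = 6.61333 m.
A = ½ × 2.7 × 3.04 = 4.104 m².
Resultant F = γ·h_c·A = 15.17607 × 6.61333 × 4.104 = 411.895 kN.

F ≈ 412 kN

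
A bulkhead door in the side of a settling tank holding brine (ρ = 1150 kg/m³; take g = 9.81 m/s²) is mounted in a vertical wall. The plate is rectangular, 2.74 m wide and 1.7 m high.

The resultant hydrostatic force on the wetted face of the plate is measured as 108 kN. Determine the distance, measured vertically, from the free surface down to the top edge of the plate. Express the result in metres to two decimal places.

γ = ρg = 1150 × 9.81 / 1000 = 11.2815 kN/m³.
A = 2.74 × 1.7 = 4.658 m².
From F = γ·h_c·A, the centroid depth is h_c = 108/(11.2815 × 4.658) = 2.05522 m.
The centroid lies 1.7/2 = 0.85 m below the top edge, so the top edge sits at h_top = 2.05522 − 0.85 = 1.20522 m below the surface.

d_top ≈ 1.21 m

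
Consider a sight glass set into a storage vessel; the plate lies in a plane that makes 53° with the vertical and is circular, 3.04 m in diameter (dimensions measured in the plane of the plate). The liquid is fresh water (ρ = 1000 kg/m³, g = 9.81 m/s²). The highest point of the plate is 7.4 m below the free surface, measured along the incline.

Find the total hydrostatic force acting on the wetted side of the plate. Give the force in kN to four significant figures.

F ≈ 382.2 kN

γ = ρg = 1000 × 9.81 = 9810 N/m³ = 9.81 kN/m³.
The plate makes 53° with the vertical, i.e. θ = 90° − 53° = 37° to the horizontal. Measuring y along the incline from the free-surface line, vertical depth h = y·sinθ with sinθ = 0.601815.
The centroid is at the centre, 1.52 m below the top of the plate, so y_c = 7.4 + 1.52 = 8.92 m and h_c = 8.92 × 0.601815 = 5.36819 m.
A = π(1.52)² = 7.25834 m².
Resultant F = γ·h_c·A = 9.81 × 5.36819 × 7.25834 = 382.238 kN.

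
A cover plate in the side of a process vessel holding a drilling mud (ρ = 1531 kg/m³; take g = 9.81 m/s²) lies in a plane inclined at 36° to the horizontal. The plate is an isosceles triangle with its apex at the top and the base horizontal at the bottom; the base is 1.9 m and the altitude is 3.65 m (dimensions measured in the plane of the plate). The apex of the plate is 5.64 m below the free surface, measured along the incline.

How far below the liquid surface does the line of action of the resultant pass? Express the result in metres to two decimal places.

γ = ρg = 1531 × 9.81 / 1000 = 15.01911 kN/m³.
Let θ = 36° be the plate's angle to the horizontal; measure y along the incline from where the plane meets the free surface. Vertical depth h = y·sinθ with sinθ = 0.587785.
With the apex up, the centroid sits 2h/3 = 2 × 3.65/3 = 2.43333 m below the apex, so y_c = 5.64 + 2.43333 = 8.07333 m and h_c = 8.07333 × 0.587785 = 4.74538 m.
A = ½ × 1.9 × 3.65 = 3.4675 m².
Resultant F = γ·h_c·A = 15.01911 × 4.74538 × 3.4675 = 247.134 kN.
I_c = b·h³/36 = 1.9 × 3.65³/36 = 2.56643 m⁴.
Centre of pressure: y_p = y_c + I_c/(y_c·A) = 8.07333 + 2.56643/(8.07333 × 3.4675) = 8.07333 + 0.091677 = 8.16501 m along the plane.
Vertically, h_p = y_p·sinθ = 8.16501 × 0.587785 = 4.79927 m.

h_p = 4.80 m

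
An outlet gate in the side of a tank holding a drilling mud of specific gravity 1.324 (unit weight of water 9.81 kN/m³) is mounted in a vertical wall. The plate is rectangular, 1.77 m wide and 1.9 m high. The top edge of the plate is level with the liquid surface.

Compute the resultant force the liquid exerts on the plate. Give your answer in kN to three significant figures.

γ = 1.324 × 9.81 = 12.98844 kN/m³.
The centroid lies 1.9/2 = 0.95 m below the top edge, so the centroid depth is h_c = 0.95 m.
A = 1.77 × 1.9 = 3.363 m².
Resultant F = γ·h_c·A = 12.98844 × 0.95 × 3.363 = 41.4961 kN.

F ≈ 41.5 kN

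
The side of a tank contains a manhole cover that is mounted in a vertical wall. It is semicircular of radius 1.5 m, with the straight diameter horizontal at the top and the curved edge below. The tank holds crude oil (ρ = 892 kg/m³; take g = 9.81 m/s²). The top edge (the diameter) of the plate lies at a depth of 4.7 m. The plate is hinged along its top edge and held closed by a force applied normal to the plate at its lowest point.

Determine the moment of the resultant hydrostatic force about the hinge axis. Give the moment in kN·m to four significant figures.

γ = ρg = 892 × 9.81 / 1000 = 8.75052 kN/m³.
The centroid of a semicircle lies 4r/(3π) = 0.63662 m from the diameter, here below the top edge, so the centroid depth is h_c = 4.7 + 0.63662 = 5.33662 m.
A = πr²/2 = π × 1.5²/2 = 3.53429 m².
Resultant F = γ·h_c·A = 8.75052 × 5.33662 × 3.53429 = 165.045 kN.
I_c = (π/8 − 8/(9π))·r⁴ = 0.109757 × 1.5⁴ = 0.555645 m⁴.
Centre of pressure: y_p = y_c + I_c/(y_c·A) = 5.33662 + 0.555645/(5.33662 × 3.53429) = 5.33662 + 0.0294597 = 5.36608 m along the plane.
The resultant acts 0.63662 + 0.0294597 = 0.66608 m (along the plate) below the hinge at the top edge, so the moment about the hinge is M = F × 0.66608 = 165.045 × 0.66608 = 109.933 kN·m.

M ≈ 109.9 kN·m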